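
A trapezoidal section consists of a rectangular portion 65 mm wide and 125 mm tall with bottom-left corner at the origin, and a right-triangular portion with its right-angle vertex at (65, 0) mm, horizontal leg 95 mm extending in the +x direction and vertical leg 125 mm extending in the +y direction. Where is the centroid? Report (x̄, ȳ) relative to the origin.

x̄ = 59.59 mm, ȳ = 53.70 mm

rectangular portion: A = 65 × 125 = 8125.00, centroid at (32.50, 62.50).
triangular portion: A = ½·95·125 = 5937.50, centroid at (96.67, 41.67).
ΣA = 14062.50 mm²
ΣAx̄ = (8125.00)(32.50) + (5937.50)(96.67) = 838020.83 mm³
ΣAȳ = (8125.00)(62.50) + (5937.50)(41.67) = 755208.33 mm³
x̄ = 838020.83 / 14062.50 = 59.59 mm
ȳ = 755208.33 / 14062.50 = 53.70 mm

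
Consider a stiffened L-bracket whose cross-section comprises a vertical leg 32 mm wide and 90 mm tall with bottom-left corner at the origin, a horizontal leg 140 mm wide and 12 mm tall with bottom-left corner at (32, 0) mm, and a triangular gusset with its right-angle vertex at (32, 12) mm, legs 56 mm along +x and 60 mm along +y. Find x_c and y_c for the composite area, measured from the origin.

vertical leg: A = 32 × 90 = 2880.00, centroid at (16.00, 45.00).
horizontal leg: A = 140 × 12 = 1680.00, centroid at (102.00, 6.00).
gusset: A = ½·56·60 = 1680.00, centroid at (50.67, 32.00).
ΣA = 6240.00 mm², ΣAx_c = 302560.00 mm³, ΣAy_c = 193440.00 mm³.
x_c = 302560.00/6240.00 = 48.49 mm; y_c = 193440.00/6240.00 = 31.00 mm.

x_c = 48.49 mm, y_c = 31.00 mm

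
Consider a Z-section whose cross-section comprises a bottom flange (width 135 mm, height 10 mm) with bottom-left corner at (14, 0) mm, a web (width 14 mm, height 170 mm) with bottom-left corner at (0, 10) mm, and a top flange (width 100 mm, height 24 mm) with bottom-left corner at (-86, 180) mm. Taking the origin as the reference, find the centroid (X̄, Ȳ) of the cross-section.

X̄ = 6.57 mm, Ȳ = 113.16 mm

Part | A | x̄ᵢ | ȳᵢ | A·x̄ᵢ | A·ȳᵢ
bottom flange | 1350.00 | 81.50 | 5.00 | 110025.00 | 6750.00
web | 2380.00 | 7.00 | 95.00 | 16660.00 | 226100.00
top flange | 2400.00 | -36.00 | 192.00 | -86400.00 | 460800.00
Σ | 6130.00 |  |  | 40285.00 | 693650.00
X̄ = 40285.00 / 6130.00 = 6.57 mm
Ȳ = 693650.00 / 6130.00 = 113.16 mm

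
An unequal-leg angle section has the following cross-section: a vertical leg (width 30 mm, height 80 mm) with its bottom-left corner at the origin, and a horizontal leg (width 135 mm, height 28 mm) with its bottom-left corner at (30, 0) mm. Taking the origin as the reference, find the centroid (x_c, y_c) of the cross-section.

x_c = 65.46 mm, y_c = 24.10 mm

vertical leg: A = 30 × 80 = 2400.00, centroid at (15.00, 40.00).
horizontal leg: A = 135 × 28 = 3780.00, centroid at (97.50, 14.00).
ΣA = 6180.00 mm², ΣAx_c = 404550.00 mm³, ΣAy_c = 148920.00 mm³.
x_c = 404550.00/6180.00 = 65.46 mm; y_c = 148920.00/6180.00 = 24.10 mm.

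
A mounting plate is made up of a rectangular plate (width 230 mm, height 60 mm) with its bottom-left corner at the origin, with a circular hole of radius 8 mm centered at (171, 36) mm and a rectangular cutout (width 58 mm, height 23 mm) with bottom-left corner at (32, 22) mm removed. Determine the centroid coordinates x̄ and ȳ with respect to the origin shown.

x̄ = 119.96 mm, ȳ = 29.52 mm

plate: A = 230 × 60 = 13800.00, centroid at (115.00, 30.00).
hole 1: A = −π·8² = -201.06, centroid at (171.00, 36.00).
hole 2: A = −(58 × 23) = -1334.00, centroid at (61.00, 33.50).
ΣA = 12264.94 mm²
ΣAx̄ = (13800.00)(115.00) + (-201.06)(171.00) + (-1334.00)(61.00) = 1471244.41 mm³
ΣAȳ = (13800.00)(30.00) + (-201.06)(36.00) + (-1334.00)(33.50) = 362072.77 mm³
x̄ = 1471244.41 / 12264.94 = 119.96 mm
ȳ = 362072.77 / 12264.94 = 29.52 mm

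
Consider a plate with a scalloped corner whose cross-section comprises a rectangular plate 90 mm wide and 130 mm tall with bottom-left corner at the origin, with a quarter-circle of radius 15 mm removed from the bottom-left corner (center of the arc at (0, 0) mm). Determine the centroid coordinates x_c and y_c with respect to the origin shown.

plate: A = 90 × 130 = 11700.00, centroid at (45.00, 65.00).
removed quarter-circle: A = −¼π·15² = -176.71, centroid at (6.37, 6.37).
ΣA = 11523.29 mm²
ΣAx_c = (11700.00)(45.00) + (-176.71)(6.37) = 525375.00 mm³
ΣAy_c = (11700.00)(65.00) + (-176.71)(6.37) = 759375.00 mm³
x_c = 525375.00 / 11523.29 = 45.59 mm
y_c = 759375.00 / 11523.29 = 65.90 mm

x_c = 45.59 mm, y_c = 65.90 mm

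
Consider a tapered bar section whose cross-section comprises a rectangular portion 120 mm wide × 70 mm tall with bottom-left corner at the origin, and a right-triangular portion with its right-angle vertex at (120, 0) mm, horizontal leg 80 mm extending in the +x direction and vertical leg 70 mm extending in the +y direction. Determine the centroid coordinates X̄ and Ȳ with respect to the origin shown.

Part | A | x̄ᵢ | ȳᵢ | A·x̄ᵢ | A·ȳᵢ
rectangular portion | 8400.00 | 60.00 | 35.00 | 504000.00 | 294000.00
triangular portion | 2800.00 | 146.67 | 23.33 | 410666.67 | 65333.33
Σ | 11200.00 |  |  | 914666.67 | 359333.33
X̄ = 914666.67 / 11200.00 = 81.67 mm
Ȳ = 359333.33 / 11200.00 = 32.08 mm

X̄ = 81.67 mm, Ȳ = 32.08 mm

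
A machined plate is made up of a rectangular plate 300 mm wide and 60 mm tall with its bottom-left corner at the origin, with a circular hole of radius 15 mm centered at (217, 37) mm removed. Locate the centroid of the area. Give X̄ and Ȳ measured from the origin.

plate: A = 300 × 60 = 18000.00, centroid at (150.00, 30.00).
hole: A = −π·15² = -706.86, centroid at (217.00, 37.00).
ΣA = 17293.14 mm²
ΣAX̄ = (18000.00)(150.00) + (-706.86)(217.00) = 2546611.74 mm³
ΣAȲ = (18000.00)(30.00) + (-706.86)(37.00) = 513846.24 mm³
X̄ = 2546611.74 / 17293.14 = 147.26 mm
Ȳ = 513846.24 / 17293.14 = 29.71 mm

X̄ = 147.26 mm, Ȳ = 29.71 mm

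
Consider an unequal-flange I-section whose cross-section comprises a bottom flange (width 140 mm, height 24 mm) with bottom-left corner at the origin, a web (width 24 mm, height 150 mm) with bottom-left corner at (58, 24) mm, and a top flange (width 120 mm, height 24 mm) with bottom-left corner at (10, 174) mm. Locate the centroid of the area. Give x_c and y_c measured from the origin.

x_c = 70.00 mm, y_c = 94.76 mm

bottom flange: A = 140 × 24 = 3360.00, centroid at (70.00, 12.00).
web: A = 24 × 150 = 3600.00, centroid at (70.00, 99.00).
top flange: A = 120 × 24 = 2880.00, centroid at (70.00, 186.00).
ΣA = 9840.00 mm²
ΣAx_c = (3360.00)(70.00) + (3600.00)(70.00) + (2880.00)(70.00) = 688800.00 mm³
ΣAy_c = (3360.00)(12.00) + (3600.00)(99.00) + (2880.00)(186.00) = 932400.00 mm³
x_c = 688800.00 / 9840.00 = 70.00 mm
y_c = 932400.00 / 9840.00 = 94.76 mm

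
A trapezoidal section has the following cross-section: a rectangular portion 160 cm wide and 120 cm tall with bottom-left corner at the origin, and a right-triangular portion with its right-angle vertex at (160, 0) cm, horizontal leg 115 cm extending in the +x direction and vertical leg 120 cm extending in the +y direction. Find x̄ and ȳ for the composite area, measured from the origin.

rectangular portion: A = 160 × 120 = 19200.00, centroid at (80.00, 60.00).
triangular portion: A = ½·115·120 = 6900.00, centroid at (198.33, 40.00).
ΣA = 26100.00 cm²
ΣAx̄ = (19200.00)(80.00) + (6900.00)(198.33) = 2904500.00 cm³
ΣAȳ = (19200.00)(60.00) + (6900.00)(40.00) = 1428000.00 cm³
x̄ = 2904500.00 / 26100.00 = 111.28 cm
ȳ = 1428000.00 / 26100.00 = 54.71 cm

x̄ = 111.28 cm, ȳ = 54.71 cm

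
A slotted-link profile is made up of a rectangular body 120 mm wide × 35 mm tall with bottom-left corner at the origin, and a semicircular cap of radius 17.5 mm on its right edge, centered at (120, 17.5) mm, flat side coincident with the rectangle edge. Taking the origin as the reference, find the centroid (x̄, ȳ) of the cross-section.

x̄ = 66.93 mm, ȳ = 17.50 mm

Part | A | x̄ᵢ | ȳᵢ | A·x̄ᵢ | A·ȳᵢ
rectangular body | 4200.00 | 60.00 | 17.50 | 252000.00 | 73500.00
semicircular end | 481.06 | 127.43 | 17.50 | 61299.68 | 8418.49
Σ | 4681.06 |  |  | 313299.68 | 81918.49
x̄ = 313299.68 / 4681.06 = 66.93 mm
ȳ = 81918.49 / 4681.06 = 17.50 mm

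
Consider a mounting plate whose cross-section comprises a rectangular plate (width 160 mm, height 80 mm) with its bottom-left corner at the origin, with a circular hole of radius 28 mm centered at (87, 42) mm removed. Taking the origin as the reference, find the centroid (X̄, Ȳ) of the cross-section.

X̄ = 78.33 mm, Ȳ = 39.52 mm

plate: A = 160 × 80 = 12800.00, centroid at (80.00, 40.00).
hole: A = −π·28² = -2463.01, centroid at (87.00, 42.00).
ΣA = 10336.99 mm²
ΣAX̄ = (12800.00)(80.00) + (-2463.01)(87.00) = 809718.25 mm³
ΣAȲ = (12800.00)(40.00) + (-2463.01)(42.00) = 408553.64 mm³
X̄ = 809718.25 / 10336.99 = 78.33 mm
Ȳ = 408553.64 / 10336.99 = 39.52 mm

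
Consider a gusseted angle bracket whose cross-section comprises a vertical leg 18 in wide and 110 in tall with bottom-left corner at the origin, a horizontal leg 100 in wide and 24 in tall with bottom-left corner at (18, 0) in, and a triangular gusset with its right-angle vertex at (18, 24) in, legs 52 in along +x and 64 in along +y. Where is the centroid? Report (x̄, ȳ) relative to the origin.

x̄ = 39.68 in, ȳ = 35.26 in

vertical leg: A = 18 × 110 = 1980.00, centroid at (9.00, 55.00).
horizontal leg: A = 100 × 24 = 2400.00, centroid at (68.00, 12.00).
gusset: A = ½·52·64 = 1664.00, centroid at (35.33, 45.33).
ΣA = 6044.00 in²
ΣAx̄ = (1980.00)(9.00) + (2400.00)(68.00) + (1664.00)(35.33) = 239814.67 in³
ΣAȳ = (1980.00)(55.00) + (2400.00)(12.00) + (1664.00)(45.33) = 213134.67 in³
x̄ = 239814.67 / 6044.00 = 39.68 in
ȳ = 213134.67 / 6044.00 = 35.26 in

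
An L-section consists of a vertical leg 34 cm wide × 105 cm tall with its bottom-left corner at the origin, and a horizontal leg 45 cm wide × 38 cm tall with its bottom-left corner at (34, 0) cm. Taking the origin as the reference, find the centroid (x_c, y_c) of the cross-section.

vertical leg: A = 34 × 105 = 3570.00, centroid at (17.00, 52.50).
horizontal leg: A = 45 × 38 = 1710.00, centroid at (56.50, 19.00).
ΣA = 5280.00 cm², ΣAx_c = 157305.00 cm³, ΣAy_c = 219915.00 cm³.
x_c = 157305.00/5280.00 = 29.79 cm; y_c = 219915.00/5280.00 = 41.65 cm.

x_c = 29.79 cm, y_c = 41.65 cm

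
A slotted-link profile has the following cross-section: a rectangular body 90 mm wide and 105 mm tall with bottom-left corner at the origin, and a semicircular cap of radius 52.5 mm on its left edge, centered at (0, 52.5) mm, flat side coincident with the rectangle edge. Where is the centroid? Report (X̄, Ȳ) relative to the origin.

rectangular body: A = 90 × 105 = 9450.00, centroid at (45.00, 52.50).
semicircular end: A = ½π·52.5² = 4329.51, centroid at (-22.28, 52.50).
ΣA = 13779.51 mm², ΣAX̄ = 328781.25 mm³, ΣAȲ = 723424.14 mm³.
X̄ = 328781.25/13779.51 = 23.86 mm; Ȳ = 723424.14/13779.51 = 52.50 mm.

X̄ = 23.86 mm, Ȳ = 52.50 mm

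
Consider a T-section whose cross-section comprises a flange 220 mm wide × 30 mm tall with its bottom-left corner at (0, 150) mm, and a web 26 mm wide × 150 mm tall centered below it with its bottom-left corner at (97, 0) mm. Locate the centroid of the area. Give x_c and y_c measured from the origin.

Part | A | x̄ᵢ | ȳᵢ | A·x̄ᵢ | A·ȳᵢ
web | 3900.00 | 110.00 | 75.00 | 429000.00 | 292500.00
flange | 6600.00 | 110.00 | 165.00 | 726000.00 | 1089000.00
Σ | 10500.00 |  |  | 1155000.00 | 1381500.00
x_c = 1155000.00 / 10500.00 = 110.00 mm
y_c = 1381500.00 / 10500.00 = 131.57 mm

x_c = 110.00 mm, y_c = 131.57 mm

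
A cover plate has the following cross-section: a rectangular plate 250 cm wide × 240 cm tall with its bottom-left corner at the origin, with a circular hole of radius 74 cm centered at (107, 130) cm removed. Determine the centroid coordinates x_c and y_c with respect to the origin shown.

Part | A | x̄ᵢ | ȳᵢ | A·x̄ᵢ | A·ȳᵢ
plate | 60000.00 | 125.00 | 120.00 | 7500000.00 | 7200000.00
hole | -17203.36 | 107.00 | 130.00 | -1840759.67 | -2236436.98
Σ | 42796.64 |  |  | 5659240.33 | 4963563.02
x_c = 5659240.33 / 42796.64 = 132.24 cm
y_c = 4963563.02 / 42796.64 = 115.98 cm

x_c = 132.24 cm, y_c = 115.98 cm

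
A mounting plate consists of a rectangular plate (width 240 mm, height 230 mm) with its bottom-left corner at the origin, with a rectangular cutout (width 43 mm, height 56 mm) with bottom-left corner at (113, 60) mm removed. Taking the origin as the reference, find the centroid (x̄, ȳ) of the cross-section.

Part | A | x̄ᵢ | ȳᵢ | A·x̄ᵢ | A·ȳᵢ
plate | 55200.00 | 120.00 | 115.00 | 6624000.00 | 6348000.00
hole | -2408.00 | 134.50 | 88.00 | -323876.00 | -211904.00
Σ | 52792.00 |  |  | 6300124.00 | 6136096.00
x̄ = 6300124.00 / 52792.00 = 119.34 mm
ȳ = 6136096.00 / 52792.00 = 116.23 mm

x̄ = 119.34 mm, ȳ = 116.23 mm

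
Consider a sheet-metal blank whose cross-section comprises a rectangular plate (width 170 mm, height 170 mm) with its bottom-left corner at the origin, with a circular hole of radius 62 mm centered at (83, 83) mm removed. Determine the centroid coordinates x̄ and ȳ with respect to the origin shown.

plate: A = 170 × 170 = 28900.00, centroid at (85.00, 85.00).
hole: A = −π·62² = -12076.28, centroid at (83.00, 83.00).
ΣA = 16823.72 mm², ΣAx̄ = 1454168.58 mm³, ΣAȳ = 1454168.58 mm³.
x̄ = 1454168.58/16823.72 = 86.44 mm; ȳ = 1454168.58/16823.72 = 86.44 mm.

x̄ = 86.44 mm, ȳ = 86.44 mm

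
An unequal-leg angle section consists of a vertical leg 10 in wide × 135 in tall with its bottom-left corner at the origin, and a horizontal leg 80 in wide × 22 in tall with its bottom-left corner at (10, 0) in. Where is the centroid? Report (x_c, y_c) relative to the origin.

Part | A | x̄ᵢ | ȳᵢ | A·x̄ᵢ | A·ȳᵢ
vertical leg | 1350.00 | 5.00 | 67.50 | 6750.00 | 91125.00
horizontal leg | 1760.00 | 50.00 | 11.00 | 88000.00 | 19360.00
Σ | 3110.00 |  |  | 94750.00 | 110485.00
x_c = 94750.00 / 3110.00 = 30.47 in
y_c = 110485.00 / 3110.00 = 35.53 in

x_c = 30.47 in, y_c = 35.53 in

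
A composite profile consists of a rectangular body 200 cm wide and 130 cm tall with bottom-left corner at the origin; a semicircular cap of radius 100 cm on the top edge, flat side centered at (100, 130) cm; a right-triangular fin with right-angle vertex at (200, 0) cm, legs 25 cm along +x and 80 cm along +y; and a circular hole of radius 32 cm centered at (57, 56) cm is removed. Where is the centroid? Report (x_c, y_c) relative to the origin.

rectangular body: A = 200 × 130 = 26000.00, centroid at (100.00, 65.00).
semicircular top: A = ½π·100² = 15707.96, centroid at (100.00, 172.44).
triangular fin: A = ½·25·80 = 1000.00, centroid at (208.33, 26.67).
hole: A = −π·32² = -3216.99, centroid at (57.00, 56.00).
ΣA = 39490.97 cm²
ΣAx_c = (26000.00)(100.00) + (15707.96)(100.00) + (1000.00)(208.33) + (-3216.99)(57.00) = 4195761.18 cm³
ΣAy_c = (26000.00)(65.00) + (15707.96)(172.44) + (1000.00)(26.67) + (-3216.99)(56.00) = 4245217.07 cm³
x_c = 4195761.18 / 39490.97 = 106.25 cm
y_c = 4245217.07 / 39490.97 = 107.50 cm

x_c = 106.25 cm, y_c = 107.50 cm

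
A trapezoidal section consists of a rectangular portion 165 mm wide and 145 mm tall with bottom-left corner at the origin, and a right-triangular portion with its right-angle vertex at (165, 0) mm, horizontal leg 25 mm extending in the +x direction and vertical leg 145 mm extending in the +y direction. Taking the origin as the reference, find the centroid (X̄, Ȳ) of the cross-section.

rectangular portion: A = 165 × 145 = 23925.00, centroid at (82.50, 72.50).
triangular portion: A = ½·25·145 = 1812.50, centroid at (173.33, 48.33).
ΣA = 25737.50 mm², ΣAX̄ = 2287979.17 mm³, ΣAȲ = 1822166.67 mm³.
X̄ = 2287979.17/25737.50 = 88.90 mm; Ȳ = 1822166.67/25737.50 = 70.80 mm.

X̄ = 88.90 mm, Ȳ = 70.80 mm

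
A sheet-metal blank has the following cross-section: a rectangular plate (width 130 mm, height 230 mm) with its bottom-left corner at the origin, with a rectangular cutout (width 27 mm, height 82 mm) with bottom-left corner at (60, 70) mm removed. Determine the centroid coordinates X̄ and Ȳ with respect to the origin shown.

X̄ = 64.32 mm, Ȳ = 115.32 mm

Part | A | x̄ᵢ | ȳᵢ | A·x̄ᵢ | A·ȳᵢ
plate | 29900.00 | 65.00 | 115.00 | 1943500.00 | 3438500.00
hole | -2214.00 | 73.50 | 111.00 | -162729.00 | -245754.00
Σ | 27686.00 |  |  | 1780771.00 | 3192746.00
X̄ = 1780771.00 / 27686.00 = 64.32 mm
Ȳ = 3192746.00 / 27686.00 = 115.32 mm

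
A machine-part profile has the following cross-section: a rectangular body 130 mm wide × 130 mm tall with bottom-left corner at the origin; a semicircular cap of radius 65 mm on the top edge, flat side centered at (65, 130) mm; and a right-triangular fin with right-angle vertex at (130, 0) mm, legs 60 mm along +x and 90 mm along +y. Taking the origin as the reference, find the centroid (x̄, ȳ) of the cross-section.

x̄ = 73.75 mm, ȳ = 84.82 mm

rectangular body: A = 130 × 130 = 16900.00, centroid at (65.00, 65.00).
semicircular top: A = ½π·65² = 6636.61, centroid at (65.00, 157.59).
triangular fin: A = ½·60·90 = 2700.00, centroid at (150.00, 30.00).
ΣA = 26236.61 mm²
ΣAx̄ = (16900.00)(65.00) + (6636.61)(65.00) + (2700.00)(150.00) = 1934879.94 mm³
ΣAȳ = (16900.00)(65.00) + (6636.61)(157.59) + (2700.00)(30.00) = 2225343.22 mm³
x̄ = 1934879.94 / 26236.61 = 73.75 mm
ȳ = 2225343.22 / 26236.61 = 84.82 mm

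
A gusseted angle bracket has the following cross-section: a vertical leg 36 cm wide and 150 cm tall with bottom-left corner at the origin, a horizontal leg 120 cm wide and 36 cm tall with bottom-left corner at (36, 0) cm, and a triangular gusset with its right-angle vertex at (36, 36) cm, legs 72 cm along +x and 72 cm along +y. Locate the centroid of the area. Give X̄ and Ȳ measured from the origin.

X̄ = 54.21 cm, Ȳ = 51.84 cm

vertical leg: A = 36 × 150 = 5400.00, centroid at (18.00, 75.00).
horizontal leg: A = 120 × 36 = 4320.00, centroid at (96.00, 18.00).
gusset: A = ½·72·72 = 2592.00, centroid at (60.00, 60.00).
ΣA = 12312.00 cm², ΣAX̄ = 667440.00 cm³, ΣAȲ = 638280.00 cm³.
X̄ = 667440.00/12312.00 = 54.21 cm; Ȳ = 638280.00/12312.00 = 51.84 cm.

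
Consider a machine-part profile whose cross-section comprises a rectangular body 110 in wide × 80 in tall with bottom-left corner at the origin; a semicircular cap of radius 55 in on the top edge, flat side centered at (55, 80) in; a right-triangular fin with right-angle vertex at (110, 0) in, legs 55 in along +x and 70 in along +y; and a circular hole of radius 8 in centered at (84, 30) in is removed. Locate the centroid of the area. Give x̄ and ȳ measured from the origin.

x̄ = 63.86 in, ȳ = 57.73 in

rectangular body: A = 110 × 80 = 8800.00, centroid at (55.00, 40.00).
semicircular top: A = ½π·55² = 4751.66, centroid at (55.00, 103.34).
triangular fin: A = ½·55·70 = 1925.00, centroid at (128.33, 23.33).
hole: A = −π·8² = -201.06, centroid at (84.00, 30.00).
ΣA = 15275.60 in²
ΣAx̄ = (8800.00)(55.00) + (4751.66)(55.00) + (1925.00)(128.33) + (-201.06)(84.00) = 975493.70 in³
ΣAȳ = (8800.00)(40.00) + (4751.66)(103.34) + (1925.00)(23.33) + (-201.06)(30.00) = 881934.19 in³
x̄ = 975493.70 / 15275.60 = 63.86 in
ȳ = 881934.19 / 15275.60 = 57.73 in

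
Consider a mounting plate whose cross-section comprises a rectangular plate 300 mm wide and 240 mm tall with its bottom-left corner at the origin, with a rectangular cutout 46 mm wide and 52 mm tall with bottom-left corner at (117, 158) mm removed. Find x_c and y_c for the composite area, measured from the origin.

Part | A | x̄ᵢ | ȳᵢ | A·x̄ᵢ | A·ȳᵢ
plate | 72000.00 | 150.00 | 120.00 | 10800000.00 | 8640000.00
hole | -2392.00 | 140.00 | 184.00 | -334880.00 | -440128.00
Σ | 69608.00 |  |  | 10465120.00 | 8199872.00
x_c = 10465120.00 / 69608.00 = 150.34 mm
y_c = 8199872.00 / 69608.00 = 117.80 mm

x_c = 150.34 mm, y_c = 117.80 mm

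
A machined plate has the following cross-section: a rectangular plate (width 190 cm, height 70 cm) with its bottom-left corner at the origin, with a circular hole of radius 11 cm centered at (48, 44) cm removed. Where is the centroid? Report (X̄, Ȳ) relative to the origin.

X̄ = 96.38 cm, Ȳ = 34.74 cm

plate: A = 190 × 70 = 13300.00, centroid at (95.00, 35.00).
hole: A = −π·11² = -380.13, centroid at (48.00, 44.00).
ΣA = 12919.87 cm², ΣAX̄ = 1245253.63 cm³, ΣAȲ = 448774.16 cm³.
X̄ = 1245253.63/12919.87 = 96.38 cm; Ȳ = 448774.16/12919.87 = 34.74 cm.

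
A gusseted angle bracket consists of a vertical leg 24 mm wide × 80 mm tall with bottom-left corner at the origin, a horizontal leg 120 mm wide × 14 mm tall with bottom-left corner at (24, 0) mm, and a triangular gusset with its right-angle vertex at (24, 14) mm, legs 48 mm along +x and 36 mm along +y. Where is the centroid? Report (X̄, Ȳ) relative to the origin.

Part | A | x̄ᵢ | ȳᵢ | A·x̄ᵢ | A·ȳᵢ
vertical leg | 1920.00 | 12.00 | 40.00 | 23040.00 | 76800.00
horizontal leg | 1680.00 | 84.00 | 7.00 | 141120.00 | 11760.00
gusset | 864.00 | 40.00 | 26.00 | 34560.00 | 22464.00
Σ | 4464.00 |  |  | 198720.00 | 111024.00
X̄ = 198720.00 / 4464.00 = 44.52 mm
Ȳ = 111024.00 / 4464.00 = 24.87 mm

X̄ = 44.52 mm, Ȳ = 24.87 mm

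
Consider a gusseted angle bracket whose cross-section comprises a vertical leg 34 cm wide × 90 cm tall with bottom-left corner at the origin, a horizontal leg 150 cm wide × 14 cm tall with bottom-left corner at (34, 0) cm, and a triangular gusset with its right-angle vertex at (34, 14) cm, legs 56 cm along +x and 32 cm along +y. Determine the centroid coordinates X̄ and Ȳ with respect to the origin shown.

vertical leg: A = 34 × 90 = 3060.00, centroid at (17.00, 45.00).
horizontal leg: A = 150 × 14 = 2100.00, centroid at (109.00, 7.00).
gusset: A = ½·56·32 = 896.00, centroid at (52.67, 24.67).
ΣA = 6056.00 cm², ΣAX̄ = 328109.33 cm³, ΣAȲ = 174501.33 cm³.
X̄ = 328109.33/6056.00 = 54.18 cm; Ȳ = 174501.33/6056.00 = 28.81 cm.

X̄ = 54.18 cm, Ȳ = 28.81 cm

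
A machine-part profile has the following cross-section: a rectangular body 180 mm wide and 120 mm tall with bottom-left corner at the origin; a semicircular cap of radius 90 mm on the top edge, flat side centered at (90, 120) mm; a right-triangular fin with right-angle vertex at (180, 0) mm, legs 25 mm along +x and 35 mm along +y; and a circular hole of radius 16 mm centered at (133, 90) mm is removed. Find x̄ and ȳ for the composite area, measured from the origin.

x̄ = 90.25 mm, ȳ = 95.46 mm

Part | A | x̄ᵢ | ȳᵢ | A·x̄ᵢ | A·ȳᵢ
rectangular body | 21600.00 | 90.00 | 60.00 | 1944000.00 | 1296000.00
semicircular top | 12723.45 | 90.00 | 158.20 | 1145110.52 | 2012814.03
triangular fin | 437.50 | 188.33 | 11.67 | 82395.83 | 5104.17
hole | -804.25 | 133.00 | 90.00 | -106964.95 | -72382.29
Σ | 33956.70 |  |  | 3064541.41 | 3241535.90
x̄ = 3064541.41 / 33956.70 = 90.25 mm
ȳ = 3241535.90 / 33956.70 = 95.46 mm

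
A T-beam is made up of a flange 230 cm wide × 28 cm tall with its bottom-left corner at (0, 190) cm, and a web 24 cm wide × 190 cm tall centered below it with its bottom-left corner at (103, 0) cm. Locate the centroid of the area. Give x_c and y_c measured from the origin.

web: A = 24 × 190 = 4560.00, centroid at (115.00, 95.00).
flange: A = 230 × 28 = 6440.00, centroid at (115.00, 204.00).
ΣA = 11000.00 cm², ΣAx_c = 1265000.00 cm³, ΣAy_c = 1746960.00 cm³.
x_c = 1265000.00/11000.00 = 115.00 cm; y_c = 1746960.00/11000.00 = 158.81 cm.

x_c = 115.00 cm, y_c = 158.81 cm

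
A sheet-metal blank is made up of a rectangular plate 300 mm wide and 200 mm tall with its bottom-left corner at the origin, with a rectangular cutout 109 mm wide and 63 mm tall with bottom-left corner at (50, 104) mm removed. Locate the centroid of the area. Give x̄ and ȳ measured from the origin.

x̄ = 155.88 mm, ȳ = 95.41 mm

plate: A = 300 × 200 = 60000.00, centroid at (150.00, 100.00).
hole: A = −(109 × 63) = -6867.00, centroid at (104.50, 135.50).
ΣA = 53133.00 mm², ΣAx̄ = 8282398.50 mm³, ΣAȳ = 5069521.50 mm³.
x̄ = 8282398.50/53133.00 = 155.88 mm; ȳ = 5069521.50/53133.00 = 95.41 mm.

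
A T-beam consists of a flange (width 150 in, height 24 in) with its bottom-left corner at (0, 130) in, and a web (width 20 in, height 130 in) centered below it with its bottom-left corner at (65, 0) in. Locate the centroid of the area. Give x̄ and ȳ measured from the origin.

x̄ = 75.00 in, ȳ = 109.71 in

web: A = 20 × 130 = 2600.00, centroid at (75.00, 65.00).
flange: A = 150 × 24 = 3600.00, centroid at (75.00, 142.00).
ΣA = 6200.00 in², ΣAx̄ = 465000.00 in³, ΣAȳ = 680200.00 in³.
x̄ = 465000.00/6200.00 = 75.00 in; ȳ = 680200.00/6200.00 = 109.71 in.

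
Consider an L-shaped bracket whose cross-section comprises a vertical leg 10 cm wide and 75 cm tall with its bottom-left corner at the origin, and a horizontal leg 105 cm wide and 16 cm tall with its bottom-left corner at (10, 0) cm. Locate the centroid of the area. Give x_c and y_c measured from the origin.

vertical leg: A = 10 × 75 = 750.00, centroid at (5.00, 37.50).
horizontal leg: A = 105 × 16 = 1680.00, centroid at (62.50, 8.00).
ΣA = 2430.00 cm², ΣAx_c = 108750.00 cm³, ΣAy_c = 41565.00 cm³.
x_c = 108750.00/2430.00 = 44.75 cm; y_c = 41565.00/2430.00 = 17.10 cm.

x_c = 44.75 cm, y_c = 17.10 cm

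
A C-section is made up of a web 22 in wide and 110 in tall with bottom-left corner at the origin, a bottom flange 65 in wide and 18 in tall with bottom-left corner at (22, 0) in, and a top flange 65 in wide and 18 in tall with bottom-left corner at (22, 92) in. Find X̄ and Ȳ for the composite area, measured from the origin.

X̄ = 32.38 in, Ȳ = 55.00 in

web: A = 22 × 110 = 2420.00, centroid at (11.00, 55.00).
bottom flange: A = 65 × 18 = 1170.00, centroid at (54.50, 9.00).
top flange: A = 65 × 18 = 1170.00, centroid at (54.50, 101.00).
ΣA = 4760.00 in²
ΣAX̄ = (2420.00)(11.00) + (1170.00)(54.50) + (1170.00)(54.50) = 154150.00 in³
ΣAȲ = (2420.00)(55.00) + (1170.00)(9.00) + (1170.00)(101.00) = 261800.00 in³
X̄ = 154150.00 / 4760.00 = 32.38 in
Ȳ = 261800.00 / 4760.00 = 55.00 in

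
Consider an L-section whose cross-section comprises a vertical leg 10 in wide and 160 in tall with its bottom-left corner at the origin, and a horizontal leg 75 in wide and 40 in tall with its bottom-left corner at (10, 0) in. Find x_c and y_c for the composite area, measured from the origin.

vertical leg: A = 10 × 160 = 1600.00, centroid at (5.00, 80.00).
horizontal leg: A = 75 × 40 = 3000.00, centroid at (47.50, 20.00).
ΣA = 4600.00 in², ΣAx_c = 150500.00 in³, ΣAy_c = 188000.00 in³.
x_c = 150500.00/4600.00 = 32.72 in; y_c = 188000.00/4600.00 = 40.87 in.

x_c = 32.72 in, y_c = 40.87 in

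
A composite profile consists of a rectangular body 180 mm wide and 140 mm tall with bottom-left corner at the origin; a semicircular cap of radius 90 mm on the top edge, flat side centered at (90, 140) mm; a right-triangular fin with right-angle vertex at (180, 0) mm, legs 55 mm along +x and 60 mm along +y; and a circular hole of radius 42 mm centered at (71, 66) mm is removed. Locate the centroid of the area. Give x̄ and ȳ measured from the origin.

Part | A | x̄ᵢ | ȳᵢ | A·x̄ᵢ | A·ȳᵢ
rectangular body | 25200.00 | 90.00 | 70.00 | 2268000.00 | 1764000.00
semicircular top | 12723.45 | 90.00 | 178.20 | 1145110.52 | 2267283.03
triangular fin | 1650.00 | 198.33 | 20.00 | 327250.00 | 33000.00
hole | -5541.77 | 71.00 | 66.00 | -393465.63 | -365756.78
Σ | 34031.68 |  |  | 3346894.89 | 3698526.25
x̄ = 3346894.89 / 34031.68 = 98.35 mm
ȳ = 3698526.25 / 34031.68 = 108.68 mm

x̄ = 98.35 mm, ȳ = 108.68 mm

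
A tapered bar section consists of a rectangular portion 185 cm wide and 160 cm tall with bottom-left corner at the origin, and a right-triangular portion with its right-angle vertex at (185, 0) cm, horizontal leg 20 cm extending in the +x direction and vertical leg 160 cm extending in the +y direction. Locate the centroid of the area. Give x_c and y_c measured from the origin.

x_c = 97.59 cm, y_c = 78.63 cm

rectangular portion: A = 185 × 160 = 29600.00, centroid at (92.50, 80.00).
triangular portion: A = ½·20·160 = 1600.00, centroid at (191.67, 53.33).
ΣA = 31200.00 cm², ΣAx_c = 3044666.67 cm³, ΣAy_c = 2453333.33 cm³.
x_c = 3044666.67/31200.00 = 97.59 cm; y_c = 2453333.33/31200.00 = 78.63 cm.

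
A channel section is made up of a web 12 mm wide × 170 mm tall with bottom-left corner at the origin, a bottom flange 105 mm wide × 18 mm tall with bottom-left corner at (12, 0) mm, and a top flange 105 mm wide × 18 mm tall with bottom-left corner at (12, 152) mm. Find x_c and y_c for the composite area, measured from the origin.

web: A = 12 × 170 = 2040.00, centroid at (6.00, 85.00).
bottom flange: A = 105 × 18 = 1890.00, centroid at (64.50, 9.00).
top flange: A = 105 × 18 = 1890.00, centroid at (64.50, 161.00).
ΣA = 5820.00 mm², ΣAx_c = 256050.00 mm³, ΣAy_c = 494700.00 mm³.
x_c = 256050.00/5820.00 = 43.99 mm; y_c = 494700.00/5820.00 = 85.00 mm.

x_c = 43.99 mm, y_c = 85.00 mm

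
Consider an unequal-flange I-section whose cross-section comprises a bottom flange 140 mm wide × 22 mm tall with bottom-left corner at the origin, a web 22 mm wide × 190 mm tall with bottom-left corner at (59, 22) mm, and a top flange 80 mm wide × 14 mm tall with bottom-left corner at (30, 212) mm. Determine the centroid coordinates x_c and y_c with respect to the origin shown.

x_c = 70.00 mm, y_c = 91.67 mm

bottom flange: A = 140 × 22 = 3080.00, centroid at (70.00, 11.00).
web: A = 22 × 190 = 4180.00, centroid at (70.00, 117.00).
top flange: A = 80 × 14 = 1120.00, centroid at (70.00, 219.00).
ΣA = 8380.00 mm², ΣAx_c = 586600.00 mm³, ΣAy_c = 768220.00 mm³.
x_c = 586600.00/8380.00 = 70.00 mm; y_c = 768220.00/8380.00 = 91.67 mm.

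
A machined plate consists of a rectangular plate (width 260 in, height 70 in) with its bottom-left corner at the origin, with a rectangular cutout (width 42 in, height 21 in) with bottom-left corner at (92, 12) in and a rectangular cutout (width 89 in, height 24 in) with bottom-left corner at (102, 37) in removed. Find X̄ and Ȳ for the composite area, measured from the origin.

plate: A = 260 × 70 = 18200.00, centroid at (130.00, 35.00).
hole 1: A = −(42 × 21) = -882.00, centroid at (113.00, 22.50).
hole 2: A = −(89 × 24) = -2136.00, centroid at (146.50, 49.00).
ΣA = 15182.00 in², ΣAX̄ = 1953410.00 in³, ΣAȲ = 512491.00 in³.
X̄ = 1953410.00/15182.00 = 128.67 in; Ȳ = 512491.00/15182.00 = 33.76 in.

X̄ = 128.67 in, Ȳ = 33.76 in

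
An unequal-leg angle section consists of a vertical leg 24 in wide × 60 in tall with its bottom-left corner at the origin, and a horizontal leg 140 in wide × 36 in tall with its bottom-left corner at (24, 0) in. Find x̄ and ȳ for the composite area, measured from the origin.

vertical leg: A = 24 × 60 = 1440.00, centroid at (12.00, 30.00).
horizontal leg: A = 140 × 36 = 5040.00, centroid at (94.00, 18.00).
ΣA = 6480.00 in²
ΣAx̄ = (1440.00)(12.00) + (5040.00)(94.00) = 491040.00 in³
ΣAȳ = (1440.00)(30.00) + (5040.00)(18.00) = 133920.00 in³
x̄ = 491040.00 / 6480.00 = 75.78 in
ȳ = 133920.00 / 6480.00 = 20.67 in

x̄ = 75.78 in, ȳ = 20.67 in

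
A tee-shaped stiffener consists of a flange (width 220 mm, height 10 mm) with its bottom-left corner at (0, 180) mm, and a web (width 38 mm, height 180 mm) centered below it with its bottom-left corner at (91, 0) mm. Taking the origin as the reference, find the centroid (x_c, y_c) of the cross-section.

x_c = 110.00 mm, y_c = 113.12 mm

web: A = 38 × 180 = 6840.00, centroid at (110.00, 90.00).
flange: A = 220 × 10 = 2200.00, centroid at (110.00, 185.00).
ΣA = 9040.00 mm²
ΣAx_c = (6840.00)(110.00) + (2200.00)(110.00) = 994400.00 mm³
ΣAy_c = (6840.00)(90.00) + (2200.00)(185.00) = 1022600.00 mm³
x_c = 994400.00 / 9040.00 = 110.00 mm
y_c = 1022600.00 / 9040.00 = 113.12 mm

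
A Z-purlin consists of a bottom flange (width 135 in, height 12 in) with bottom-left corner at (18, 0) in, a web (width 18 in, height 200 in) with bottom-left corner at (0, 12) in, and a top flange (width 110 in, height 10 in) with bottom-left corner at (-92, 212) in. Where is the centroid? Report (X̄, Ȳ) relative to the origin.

bottom flange: A = 135 × 12 = 1620.00, centroid at (85.50, 6.00).
web: A = 18 × 200 = 3600.00, centroid at (9.00, 112.00).
top flange: A = 110 × 10 = 1100.00, centroid at (-37.00, 217.00).
ΣA = 6320.00 in²
ΣAX̄ = (1620.00)(85.50) + (3600.00)(9.00) + (1100.00)(-37.00) = 130210.00 in³
ΣAȲ = (1620.00)(6.00) + (3600.00)(112.00) + (1100.00)(217.00) = 651620.00 in³
X̄ = 130210.00 / 6320.00 = 20.60 in
Ȳ = 651620.00 / 6320.00 = 103.10 in

X̄ = 20.60 in, Ȳ = 103.10 in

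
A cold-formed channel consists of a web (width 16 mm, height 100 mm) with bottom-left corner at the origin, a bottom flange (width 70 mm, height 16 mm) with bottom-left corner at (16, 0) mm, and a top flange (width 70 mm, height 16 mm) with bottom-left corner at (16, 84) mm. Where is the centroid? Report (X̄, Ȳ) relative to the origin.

Part | A | x̄ᵢ | ȳᵢ | A·x̄ᵢ | A·ȳᵢ
web | 1600.00 | 8.00 | 50.00 | 12800.00 | 80000.00
bottom flange | 1120.00 | 51.00 | 8.00 | 57120.00 | 8960.00
top flange | 1120.00 | 51.00 | 92.00 | 57120.00 | 103040.00
Σ | 3840.00 |  |  | 127040.00 | 192000.00
X̄ = 127040.00 / 3840.00 = 33.08 mm
Ȳ = 192000.00 / 3840.00 = 50.00 mm

X̄ = 33.08 mm, Ȳ = 50.00 mm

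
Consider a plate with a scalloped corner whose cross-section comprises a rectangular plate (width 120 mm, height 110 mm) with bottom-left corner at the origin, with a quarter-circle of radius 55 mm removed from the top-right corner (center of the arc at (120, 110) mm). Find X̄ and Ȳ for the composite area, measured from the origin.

plate: A = 120 × 110 = 13200.00, centroid at (60.00, 55.00).
removed quarter-circle: A = −¼π·55² = -2375.83, centroid at (96.66, 86.66).
ΣA = 10824.17 mm², ΣAX̄ = 562358.80 mm³, ΣAȲ = 520117.09 mm³.
X̄ = 562358.80/10824.17 = 51.95 mm; Ȳ = 520117.09/10824.17 = 48.05 mm.

X̄ = 51.95 mm, Ȳ = 48.05 mm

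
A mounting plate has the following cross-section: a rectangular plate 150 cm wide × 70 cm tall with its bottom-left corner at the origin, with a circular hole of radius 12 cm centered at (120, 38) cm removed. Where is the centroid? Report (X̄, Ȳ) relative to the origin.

X̄ = 72.97 cm, Ȳ = 34.86 cm

plate: A = 150 × 70 = 10500.00, centroid at (75.00, 35.00).
hole: A = −π·12² = -452.39, centroid at (120.00, 38.00).
ΣA = 10047.61 cm², ΣAX̄ = 733213.28 cm³, ΣAȲ = 350309.20 cm³.
X̄ = 733213.28/10047.61 = 72.97 cm; Ȳ = 350309.20/10047.61 = 34.86 cm.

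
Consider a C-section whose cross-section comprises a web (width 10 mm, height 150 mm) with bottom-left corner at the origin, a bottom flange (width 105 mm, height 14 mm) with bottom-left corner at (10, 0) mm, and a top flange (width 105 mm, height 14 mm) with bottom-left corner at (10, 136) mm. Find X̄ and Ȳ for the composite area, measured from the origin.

web: A = 10 × 150 = 1500.00, centroid at (5.00, 75.00).
bottom flange: A = 105 × 14 = 1470.00, centroid at (62.50, 7.00).
top flange: A = 105 × 14 = 1470.00, centroid at (62.50, 143.00).
ΣA = 4440.00 mm²
ΣAX̄ = (1500.00)(5.00) + (1470.00)(62.50) + (1470.00)(62.50) = 191250.00 mm³
ΣAȲ = (1500.00)(75.00) + (1470.00)(7.00) + (1470.00)(143.00) = 333000.00 mm³
X̄ = 191250.00 / 4440.00 = 43.07 mm
Ȳ = 333000.00 / 4440.00 = 75.00 mm

X̄ = 43.07 mm, Ȳ = 75.00 mm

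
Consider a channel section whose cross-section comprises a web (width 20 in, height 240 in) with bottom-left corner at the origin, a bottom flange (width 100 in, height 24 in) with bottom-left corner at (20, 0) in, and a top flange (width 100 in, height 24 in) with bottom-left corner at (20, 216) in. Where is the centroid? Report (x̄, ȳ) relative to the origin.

Part | A | x̄ᵢ | ȳᵢ | A·x̄ᵢ | A·ȳᵢ
web | 4800.00 | 10.00 | 120.00 | 48000.00 | 576000.00
bottom flange | 2400.00 | 70.00 | 12.00 | 168000.00 | 28800.00
top flange | 2400.00 | 70.00 | 228.00 | 168000.00 | 547200.00
Σ | 9600.00 |  |  | 384000.00 | 1152000.00
x̄ = 384000.00 / 9600.00 = 40.00 in
ȳ = 1152000.00 / 9600.00 = 120.00 in

x̄ = 40.00 in, ȳ = 120.00 in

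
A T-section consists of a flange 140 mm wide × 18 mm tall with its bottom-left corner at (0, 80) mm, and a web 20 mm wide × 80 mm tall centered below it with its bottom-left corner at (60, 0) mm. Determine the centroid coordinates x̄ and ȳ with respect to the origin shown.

x̄ = 70.00 mm, ȳ = 69.97 mm

Part | A | x̄ᵢ | ȳᵢ | A·x̄ᵢ | A·ȳᵢ
web | 1600.00 | 70.00 | 40.00 | 112000.00 | 64000.00
flange | 2520.00 | 70.00 | 89.00 | 176400.00 | 224280.00
Σ | 4120.00 |  |  | 288400.00 | 288280.00
x̄ = 288400.00 / 4120.00 = 70.00 mm
ȳ = 288280.00 / 4120.00 = 69.97 mm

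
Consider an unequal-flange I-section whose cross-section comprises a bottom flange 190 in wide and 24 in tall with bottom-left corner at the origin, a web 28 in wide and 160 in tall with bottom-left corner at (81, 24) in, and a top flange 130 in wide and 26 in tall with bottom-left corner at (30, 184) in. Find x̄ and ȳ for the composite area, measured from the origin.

x̄ = 95.00 in, ȳ = 95.53 in

Part | A | x̄ᵢ | ȳᵢ | A·x̄ᵢ | A·ȳᵢ
bottom flange | 4560.00 | 95.00 | 12.00 | 433200.00 | 54720.00
web | 4480.00 | 95.00 | 104.00 | 425600.00 | 465920.00
top flange | 3380.00 | 95.00 | 197.00 | 321100.00 | 665860.00
Σ | 12420.00 |  |  | 1179900.00 | 1186500.00
x̄ = 1179900.00 / 12420.00 = 95.00 in
ȳ = 1186500.00 / 12420.00 = 95.53 in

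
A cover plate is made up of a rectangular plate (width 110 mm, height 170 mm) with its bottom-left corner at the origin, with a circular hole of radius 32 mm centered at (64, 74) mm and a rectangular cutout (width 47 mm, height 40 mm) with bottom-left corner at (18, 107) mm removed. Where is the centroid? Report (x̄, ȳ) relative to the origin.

x̄ = 54.74 mm, ȳ = 81.80 mm

plate: A = 110 × 170 = 18700.00, centroid at (55.00, 85.00).
hole 1: A = −π·32² = -3216.99, centroid at (64.00, 74.00).
hole 2: A = −(47 × 40) = -1880.00, centroid at (41.50, 127.00).
ΣA = 13603.01 mm², ΣAx̄ = 744592.58 mm³, ΣAȳ = 1112682.68 mm³.
x̄ = 744592.58/13603.01 = 54.74 mm; ȳ = 1112682.68/13603.01 = 81.80 mm.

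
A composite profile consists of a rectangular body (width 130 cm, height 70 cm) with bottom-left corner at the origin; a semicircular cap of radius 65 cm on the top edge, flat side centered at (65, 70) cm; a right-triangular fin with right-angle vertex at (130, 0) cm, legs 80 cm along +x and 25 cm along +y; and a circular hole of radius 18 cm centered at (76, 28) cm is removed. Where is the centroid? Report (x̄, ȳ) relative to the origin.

rectangular body: A = 130 × 70 = 9100.00, centroid at (65.00, 35.00).
semicircular top: A = ½π·65² = 6636.61, centroid at (65.00, 97.59).
triangular fin: A = ½·80·25 = 1000.00, centroid at (156.67, 8.33).
hole: A = −π·18² = -1017.88, centroid at (76.00, 28.00).
ΣA = 15718.74 cm², ΣAx̄ = 1102188.03 cm³, ΣAȳ = 945979.15 cm³.
x̄ = 1102188.03/15718.74 = 70.12 cm; ȳ = 945979.15/15718.74 = 60.18 cm.

x̄ = 70.12 cm, ȳ = 60.18 cm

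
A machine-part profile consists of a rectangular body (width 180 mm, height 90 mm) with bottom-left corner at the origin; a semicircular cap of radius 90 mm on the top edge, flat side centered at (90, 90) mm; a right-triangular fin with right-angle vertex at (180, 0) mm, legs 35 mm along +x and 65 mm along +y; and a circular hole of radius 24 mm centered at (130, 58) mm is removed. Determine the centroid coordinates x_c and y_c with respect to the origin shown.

x_c = 91.53 mm, y_c = 80.70 mm

Part | A | x̄ᵢ | ȳᵢ | A·x̄ᵢ | A·ȳᵢ
rectangular body | 16200.00 | 90.00 | 45.00 | 1458000.00 | 729000.00
semicircular top | 12723.45 | 90.00 | 128.20 | 1145110.52 | 1631110.52
triangular fin | 1137.50 | 191.67 | 21.67 | 218020.83 | 24645.83
hole | -1809.56 | 130.00 | 58.00 | -235242.46 | -104954.33
Σ | 28251.39 |  |  | 2585888.90 | 2279802.03
x_c = 2585888.90 / 28251.39 = 91.53 mm
y_c = 2279802.03 / 28251.39 = 80.70 mm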